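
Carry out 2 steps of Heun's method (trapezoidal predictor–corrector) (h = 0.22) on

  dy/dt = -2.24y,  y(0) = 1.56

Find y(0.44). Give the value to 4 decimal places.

0.6165

Heun: k1 = f(t_n, y_n); k2 = f(t_n + h, y_n + h·k1); y_{n+1} = y_n + (h/2)·(k1 + k2).
t=0.000000, y=1.560000:
  k1 = f(0.000000, 1.560000) = -3.494400
  k2 = f(0.220000, 0.791232) = -1.772360
  y ← 1.560000 + (0.22/2)·(-3.494400 + (-1.772360)) = 0.980656
t=0.220000, y=0.980656:
  k1 = f(0.220000, 0.980656) = -2.196670
  k2 = f(0.440000, 0.497389) = -1.114151
  y ← 0.980656 + (0.22/2)·(-2.196670 + (-1.114151)) = 0.616466
y(0.44) ≈ 0.6165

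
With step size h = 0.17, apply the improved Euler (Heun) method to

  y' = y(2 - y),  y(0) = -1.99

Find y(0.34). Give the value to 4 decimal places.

-14.0830

Heun: k1 = f(x_n, y_n); k2 = f(x_n + h, y_n + h·k1); y_{n+1} = y_n + (h/2)·(k1 + k2).
x=0.000000, y=-1.990000:
  k1 = f(0.000000, -1.990000) = -7.940100
  k2 = f(0.170000, -3.339817) = -17.834012
  y ← -1.990000 + (0.17/2)·(-7.940100 + (-17.834012)) = -4.180799
x=0.170000, y=-4.180799:
  k1 = f(0.170000, -4.180799) = -25.840683
  k2 = f(0.340000, -8.573716) = -90.656031
  y ← -4.180799 + (0.17/2)·(-25.840683 + (-90.656031)) = -14.083020
y(0.34) ≈ -14.0830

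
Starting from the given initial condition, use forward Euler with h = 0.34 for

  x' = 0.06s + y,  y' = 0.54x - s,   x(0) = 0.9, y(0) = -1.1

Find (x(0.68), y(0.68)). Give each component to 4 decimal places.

Euler on (x,y): x_{n+1} = x_n + h·x', y_{n+1} = y_n + h·y'.
0.000000: (0.900000, -1.100000); f=(-1.100000, 0.486000) → (0.526000, -0.934760)
0.340000: (0.526000, -0.934760); f=(-0.914360, -0.055960) → (0.215118, -0.953786)
(x(0.68), y(0.68)) ≈ (0.2151, -0.9538)

0.2151, -0.9538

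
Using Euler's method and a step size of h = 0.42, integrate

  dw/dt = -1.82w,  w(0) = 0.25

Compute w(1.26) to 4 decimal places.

Euler: w_{n+1} = w_n + h·f(t_n, w_n).
t=0.000000, w=0.250000: f=-0.455000 → w ← 0.250000 + 0.42·(-0.455000) = 0.058900
t=0.420000, w=0.058900: f=-0.107198 → w ← 0.058900 + 0.42·(-0.107198) = 0.013877
t=0.840000, w=0.013877: f=-0.025256 → w ← 0.013877 + 0.42·(-0.025256) = 0.003269
w(1.26) ≈ 0.0033

0.0033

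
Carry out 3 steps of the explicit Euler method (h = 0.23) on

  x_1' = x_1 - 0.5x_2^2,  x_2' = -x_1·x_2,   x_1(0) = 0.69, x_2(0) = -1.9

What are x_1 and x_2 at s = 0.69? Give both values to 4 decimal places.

0.0563, -1.3598

Euler on (x_1,x_2): x_1_{n+1} = x_1_n + h·x_1', x_2_{n+1} = x_2_n + h·x_2'.
0.000000: (0.690000, -1.900000); f=(-1.115000, 1.311000) → (0.433550, -1.598470)
0.230000: (0.433550, -1.598470); f=(-0.844003, 0.693017) → (0.239429, -1.439076)
0.460000: (0.239429, -1.439076); f=(-0.796041, 0.344557) → (0.056340, -1.359828)
(x_1(0.69), x_2(0.69)) ≈ (0.0563, -1.3598)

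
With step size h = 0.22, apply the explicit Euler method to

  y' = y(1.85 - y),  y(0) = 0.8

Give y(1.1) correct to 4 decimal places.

Euler: y_{n+1} = y_n + h·f(t_n, y_n).
t=0.000000, y=0.800000: f=0.840000 → y ← 0.800000 + 0.22·0.840000 = 0.984800
t=0.220000, y=0.984800: f=0.852049 → y ← 0.984800 + 0.22·0.852049 = 1.172251
t=0.440000, y=1.172251: f=0.794492 → y ← 1.172251 + 0.22·0.794492 = 1.347039
t=0.660000, y=1.347039: f=0.677508 → y ← 1.347039 + 0.22·0.677508 = 1.496091
t=0.880000, y=1.496091: f=0.529480 → y ← 1.496091 + 0.22·0.529480 = 1.612576
y(1.1) ≈ 1.6126

1.6126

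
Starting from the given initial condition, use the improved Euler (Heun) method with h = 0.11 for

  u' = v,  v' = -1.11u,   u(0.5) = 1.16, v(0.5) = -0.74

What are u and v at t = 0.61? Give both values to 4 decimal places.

1.0708, -0.8767

Heun on (u,v): k1 = f(t_n, state_n); k2 = f(t_n + h, state_n + h·k1); state_{n+1} = state_n + (h/2)·(k1 + k2).
0.500000: (1.160000, -0.740000)
  k1 = (-0.740000, -1.287600)
  predictor → (1.078600, -0.881636)
  k2 = (-0.881636, -1.197246)
  → (1.070810, -0.876667)
(u(0.61), v(0.61)) ≈ (1.0708, -0.8767)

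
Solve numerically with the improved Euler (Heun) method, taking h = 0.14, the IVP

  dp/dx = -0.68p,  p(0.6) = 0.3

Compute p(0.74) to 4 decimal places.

0.2728

Heun: k1 = f(x_n, p_n); k2 = f(x_n + h, p_n + h·k1); p_{n+1} = p_n + (h/2)·(k1 + k2).
x=0.600000, p=0.300000:
  k1 = f(0.600000, 0.300000) = -0.204000
  k2 = f(0.740000, 0.271440) = -0.184579
  p ← 0.300000 + (0.14/2)·(-0.204000 + (-0.184579)) = 0.272799
p(0.74) ≈ 0.2728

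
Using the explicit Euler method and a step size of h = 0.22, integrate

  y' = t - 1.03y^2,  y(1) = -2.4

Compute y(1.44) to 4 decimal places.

Euler: y_{n+1} = y_n + h·f(t_n, y_n).
t=1.000000, y=-2.400000: f=-4.932800 → y ← -2.400000 + 0.22·(-4.932800) = -3.485216
t=1.220000, y=-3.485216: f=-11.291132 → y ← -3.485216 + 0.22·(-11.291132) = -5.969265
y(1.44) ≈ -5.9693

-5.9693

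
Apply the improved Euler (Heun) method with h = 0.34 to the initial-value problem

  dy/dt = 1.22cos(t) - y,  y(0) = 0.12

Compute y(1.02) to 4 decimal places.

0.6390

Heun: k1 = f(t_n, y_n); k2 = f(t_n + h, y_n + h·k1); y_{n+1} = y_n + (h/2)·(k1 + k2).
t=0.000000, y=0.120000:
  k1 = f(0.000000, 0.120000) = 1.100000
  k2 = f(0.340000, 0.494000) = 0.656161
  y ← 0.120000 + (0.34/2)·(1.100000 + 0.656161) = 0.418547
t=0.340000, y=0.418547:
  k1 = f(0.340000, 0.418547) = 0.731613
  k2 = f(0.680000, 0.667296) = 0.281343
  y ← 0.418547 + (0.34/2)·(0.731613 + 0.281343) = 0.590750
t=0.680000, y=0.590750:
  k1 = f(0.680000, 0.590750) = 0.357889
  k2 = f(1.020000, 0.712432) = -0.073926
  y ← 0.590750 + (0.34/2)·(0.357889 + (-0.073926)) = 0.639024
y(1.02) ≈ 0.6390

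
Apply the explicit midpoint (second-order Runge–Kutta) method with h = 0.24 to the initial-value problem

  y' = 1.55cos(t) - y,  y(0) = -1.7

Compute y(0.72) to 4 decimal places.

Midpoint: k1 = f(t_n, y_n); k2 = f(t_n + h/2, y_n + (h/2)·k1); y_{n+1} = y_n + h·k2.
t=0.000000, y=-1.700000:
  k1 = f(0.000000, -1.700000) = 3.250000
  k2 = f(0.120000, -1.310000) = 2.848853
  y ← -1.700000 + 0.24·2.848853 = -1.016275
t=0.240000, y=-1.016275:
  k1 = f(0.240000, -1.016275) = 2.521849
  k2 = f(0.360000, -0.713653) = 2.164293
  y ← -1.016275 + 0.24·2.164293 = -0.496845
t=0.480000, y=-0.496845:
  k1 = f(0.480000, -0.496845) = 1.871687
  k2 = f(0.600000, -0.272242) = 1.551513
  y ← -0.496845 + 0.24·1.551513 = -0.124482
y(0.72) ≈ -0.1245

-0.1245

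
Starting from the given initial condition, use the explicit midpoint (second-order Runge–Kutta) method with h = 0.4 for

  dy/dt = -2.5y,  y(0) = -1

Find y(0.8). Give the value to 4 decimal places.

Midpoint: k1 = f(t_n, y_n); k2 = f(t_n + h/2, y_n + (h/2)·k1); y_{n+1} = y_n + h·k2.
t=0.000000, y=-1.000000:
  k1 = f(0.000000, -1.000000) = 2.500000
  k2 = f(0.200000, -0.500000) = 1.250000
  y ← -1.000000 + 0.4·1.250000 = -0.500000
t=0.400000, y=-0.500000:
  k1 = f(0.400000, -0.500000) = 1.250000
  k2 = f(0.600000, -0.250000) = 0.625000
  y ← -0.500000 + 0.4·0.625000 = -0.250000
y(0.8) ≈ -0.2500

-0.2500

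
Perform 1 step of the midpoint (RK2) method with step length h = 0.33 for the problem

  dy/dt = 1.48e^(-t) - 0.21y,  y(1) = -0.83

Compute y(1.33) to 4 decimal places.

Midpoint: k1 = f(t_n, y_n); k2 = f(t_n + h/2, y_n + (h/2)·k1); y_{n+1} = y_n + h·k2.
t=1.000000, y=-0.830000:
  k1 = f(1.000000, -0.830000) = 0.718762
  k2 = f(1.165000, -0.711404) = 0.611040
  y ← -0.830000 + 0.33·0.611040 = -0.628357
y(1.33) ≈ -0.6284

-0.6284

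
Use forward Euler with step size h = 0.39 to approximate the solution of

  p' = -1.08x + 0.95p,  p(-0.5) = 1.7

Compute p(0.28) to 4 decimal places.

3.5280

Euler: p_{n+1} = p_n + h·f(x_n, p_n).
x=-0.500000, p=1.700000: f=2.155000 → p ← 1.700000 + 0.39·2.155000 = 2.540450
x=-0.110000, p=2.540450: f=2.532227 → p ← 2.540450 + 0.39·2.532227 = 3.528019
p(0.28) ≈ 3.5280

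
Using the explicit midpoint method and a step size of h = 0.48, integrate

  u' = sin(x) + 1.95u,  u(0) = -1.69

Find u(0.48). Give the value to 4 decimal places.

-3.8980

Midpoint: k1 = f(x_n, u_n); k2 = f(x_n + h/2, u_n + (h/2)·k1); u_{n+1} = u_n + h·k2.
x=0.000000, u=-1.690000:
  k1 = f(0.000000, -1.690000) = -3.295500
  k2 = f(0.240000, -2.480920) = -4.600091
  u ← -1.690000 + 0.48·(-4.600091) = -3.898044
u(0.48) ≈ -3.8980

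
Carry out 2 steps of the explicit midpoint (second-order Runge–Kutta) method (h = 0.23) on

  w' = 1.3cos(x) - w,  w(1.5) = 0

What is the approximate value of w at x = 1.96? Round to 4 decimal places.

-0.0880

Midpoint: k1 = f(x_n, w_n); k2 = f(x_n + h/2, w_n + (h/2)·k1); w_{n+1} = w_n + h·k2.
x=1.500000, w=0.000000:
  k1 = f(1.500000, 0.000000) = 0.091958
  k2 = f(1.615000, 0.010575) = -0.068021
  w ← 0.000000 + 0.23·(-0.068021) = -0.015645
x=1.730000, w=-0.015645:
  k1 = f(1.730000, -0.015645) = -0.190447
  k2 = f(1.845000, -0.037546) = -0.314468
  w ← -0.015645 + 0.23·(-0.314468) = -0.087973
w(1.96) ≈ -0.0880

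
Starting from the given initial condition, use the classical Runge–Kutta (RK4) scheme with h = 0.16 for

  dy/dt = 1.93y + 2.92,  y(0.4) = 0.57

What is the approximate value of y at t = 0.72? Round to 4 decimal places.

RK4: k1 = f(t_n, y_n); k2 = f(t_n + h/2, y_n + (h/2)·k1); k3 = f(t_n + h/2, y_n + (h/2)·k2); k4 = f(t_n + h, y_n + h·k3); y_{n+1} = y_n + (h/6)·(k1 + 2k2 + 2k3 + k4).
t=0.400000, y=0.570000:
  k1 = f(0.400000, 0.570000) = 4.020100
  k2 = f(0.480000, 0.891608) = 4.640803
  k3 = f(0.480000, 0.941264) = 4.736640
  k4 = f(0.560000, 1.327862) = 5.482774
  y ← 0.570000 + (0.16/6)·(k1 + 2k2 + 2k3 + k4) = 1.323540
t=0.560000, y=1.323540:
  k1 = f(0.560000, 1.323540) = 5.474433
  k2 = f(0.640000, 1.761495) = 6.319685
  k3 = f(0.640000, 1.829115) = 6.450192
  k4 = f(0.720000, 2.355571) = 7.466252
  y ← 1.323540 + (0.16/6)·(k1 + 2k2 + 2k3 + k4) = 2.349685
y(0.72) ≈ 2.3497

2.3497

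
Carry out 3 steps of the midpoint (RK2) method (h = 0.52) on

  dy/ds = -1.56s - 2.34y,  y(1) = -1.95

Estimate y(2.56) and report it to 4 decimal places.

-1.6468

Midpoint: k1 = f(s_n, y_n); k2 = f(s_n + h/2, y_n + (h/2)·k1); y_{n+1} = y_n + h·k2.
s=1.000000, y=-1.950000:
  k1 = f(1.000000, -1.950000) = 3.003000
  k2 = f(1.260000, -1.169220) = 0.770375
  y ← -1.950000 + 0.52·0.770375 = -1.549405
s=1.520000, y=-1.549405:
  k1 = f(1.520000, -1.549405) = 1.254408
  k2 = f(1.780000, -1.223259) = 0.085626
  y ← -1.549405 + 0.52·0.085626 = -1.504880
s=2.040000, y=-1.504880:
  k1 = f(2.040000, -1.504880) = 0.339018
  k2 = f(2.300000, -1.416735) = -0.272841
  y ← -1.504880 + 0.52·(-0.272841) = -1.646757
y(2.56) ≈ -1.6468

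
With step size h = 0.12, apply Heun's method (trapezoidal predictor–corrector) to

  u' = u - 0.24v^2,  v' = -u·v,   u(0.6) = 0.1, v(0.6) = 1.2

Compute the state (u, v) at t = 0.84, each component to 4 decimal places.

0.0353, 1.1802

Heun on (u,v): k1 = f(t_n, state_n); k2 = f(t_n + h, state_n + h·k1); state_{n+1} = state_n + (h/2)·(k1 + k2).
0.600000: (0.100000, 1.200000)
  k1 = (-0.245600, -0.120000)
  predictor → (0.070528, 1.185600)
  k2 = (-0.266827, -0.083618)
  → (0.069254, 1.187783)
0.720000: (0.069254, 1.187783)
  k1 = (-0.269344, -0.082259)
  predictor → (0.036933, 1.177912)
  k2 = (-0.296061, -0.043504)
  → (0.035330, 1.180237)
(u(0.84), v(0.84)) ≈ (0.0353, 1.1802)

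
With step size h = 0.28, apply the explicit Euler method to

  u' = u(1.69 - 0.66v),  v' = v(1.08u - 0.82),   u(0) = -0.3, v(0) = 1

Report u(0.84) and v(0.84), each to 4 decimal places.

-0.7246, 0.2722

Euler on (u,v): u_{n+1} = u_n + h·u', v_{n+1} = v_n + h·v'.
0.000000: (-0.300000, 1.000000); f=(-0.309000, -1.144000) → (-0.386520, 0.679680)
0.280000: (-0.386520, 0.679680); f=(-0.479830, -0.841064) → (-0.520872, 0.444182)
0.560000: (-0.520872, 0.444182); f=(-0.727575, -0.614100) → (-0.724594, 0.272234)
(u(0.84), v(0.84)) ≈ (-0.7246, 0.2722)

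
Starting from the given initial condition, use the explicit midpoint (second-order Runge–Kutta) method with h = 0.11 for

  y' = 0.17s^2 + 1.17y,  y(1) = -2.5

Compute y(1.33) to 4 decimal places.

-3.5833

Midpoint: k1 = f(s_n, y_n); k2 = f(s_n + h/2, y_n + (h/2)·k1); y_{n+1} = y_n + h·k2.
s=1.000000, y=-2.500000:
  k1 = f(1.000000, -2.500000) = -2.755000
  k2 = f(1.055000, -2.651525) = -2.913070
  y ← -2.500000 + 0.11·(-2.913070) = -2.820438
s=1.110000, y=-2.820438:
  k1 = f(1.110000, -2.820438) = -3.090455
  k2 = f(1.165000, -2.990413) = -3.268055
  y ← -2.820438 + 0.11·(-3.268055) = -3.179924
s=1.220000, y=-3.179924:
  k1 = f(1.220000, -3.179924) = -3.467483
  k2 = f(1.275000, -3.370635) = -3.667287
  y ← -3.179924 + 0.11·(-3.667287) = -3.583325
y(1.33) ≈ -3.5833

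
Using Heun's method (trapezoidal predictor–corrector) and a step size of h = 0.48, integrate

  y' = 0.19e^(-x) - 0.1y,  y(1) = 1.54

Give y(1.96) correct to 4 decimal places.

1.4405

Heun: k1 = f(x_n, y_n); k2 = f(x_n + h, y_n + h·k1); y_{n+1} = y_n + (h/2)·(k1 + k2).
x=1.000000, y=1.540000:
  k1 = f(1.000000, 1.540000) = -0.084103
  k2 = f(1.480000, 1.499631) = -0.106712
  y ← 1.540000 + (0.48/2)·(-0.084103 + (-0.106712)) = 1.494204
x=1.480000, y=1.494204:
  k1 = f(1.480000, 1.494204) = -0.106169
  k2 = f(1.960000, 1.443243) = -0.117561
  y ← 1.494204 + (0.48/2)·(-0.106169 + (-0.117561)) = 1.440509
y(1.96) ≈ 1.4405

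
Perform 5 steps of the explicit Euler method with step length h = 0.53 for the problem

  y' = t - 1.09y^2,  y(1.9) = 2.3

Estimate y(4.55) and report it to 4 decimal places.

Euler: y_{n+1} = y_n + h·f(t_n, y_n).
t=1.900000, y=2.300000: f=-3.866100 → y ← 2.300000 + 0.53·(-3.866100) = 0.250967
t=2.430000, y=0.250967: f=2.361347 → y ← 0.250967 + 0.53·2.361347 = 1.502481
t=2.960000, y=1.502481: f=0.499381 → y ← 1.502481 + 0.53·0.499381 = 1.767153
t=3.490000, y=1.767153: f=0.086117 → y ← 1.767153 + 0.53·0.086117 = 1.812795
t=4.020000, y=1.812795: f=0.438016 → y ← 1.812795 + 0.53·0.438016 = 2.044943
y(4.55) ≈ 2.0449

2.0449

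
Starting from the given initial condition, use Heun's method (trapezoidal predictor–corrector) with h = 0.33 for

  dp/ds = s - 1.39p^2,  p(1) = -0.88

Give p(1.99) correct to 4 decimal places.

-0.1971

Heun: k1 = f(s_n, p_n); k2 = f(s_n + h, p_n + h·k1); p_{n+1} = p_n + (h/2)·(k1 + k2).
s=1.000000, p=-0.880000:
  k1 = f(1.000000, -0.880000) = -0.076416
  k2 = f(1.330000, -0.905217) = 0.191009
  p ← -0.880000 + (0.33/2)·(-0.076416 + 0.191009) = -0.861092
s=1.330000, p=-0.861092:
  k1 = f(1.330000, -0.861092) = 0.299343
  k2 = f(1.660000, -0.762309) = 0.852250
  p ← -0.861092 + (0.33/2)·(0.299343 + 0.852250) = -0.671079
s=1.660000, p=-0.671079:
  k1 = f(1.660000, -0.671079) = 1.034017
  k2 = f(1.990000, -0.329854) = 1.838763
  p ← -0.671079 + (0.33/2)·(1.034017 + 1.838763) = -0.197071
p(1.99) ≈ -0.1971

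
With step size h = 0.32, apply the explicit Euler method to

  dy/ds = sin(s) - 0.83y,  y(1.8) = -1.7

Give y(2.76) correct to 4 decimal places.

Euler: y_{n+1} = y_n + h·f(s_n, y_n).
s=1.800000, y=-1.700000: f=2.384848 → y ← -1.700000 + 0.32·2.384848 = -0.936849
s=2.120000, y=-0.936849: f=1.630525 → y ← -0.936849 + 0.32·1.630525 = -0.415081
s=2.440000, y=-0.415081: f=0.989952 → y ← -0.415081 + 0.32·0.989952 = -0.098296
y(2.76) ≈ -0.0983

-0.0983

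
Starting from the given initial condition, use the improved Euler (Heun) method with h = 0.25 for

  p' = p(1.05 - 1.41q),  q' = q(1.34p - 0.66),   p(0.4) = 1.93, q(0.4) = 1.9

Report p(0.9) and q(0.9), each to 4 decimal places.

0.5826, 2.8739

Heun on (p,q): k1 = f(t_n, state_n); k2 = f(t_n + h, state_n + h·k1); state_{n+1} = state_n + (h/2)·(k1 + k2).
0.400000: (1.930000, 1.900000)
  k1 = (-3.143970, 3.659780)
  predictor → (1.144008, 2.814945)
  k2 = (-3.339441, 2.457363)
  → (1.119574, 2.664643)
0.650000: (1.119574, 2.664643)
  k1 = (-3.030850, 2.238909)
  predictor → (0.361861, 3.224370)
  k2 = (-1.265198, -0.564607)
  → (0.582568, 2.873931)
(p(0.9), q(0.9)) ≈ (0.5826, 2.8739)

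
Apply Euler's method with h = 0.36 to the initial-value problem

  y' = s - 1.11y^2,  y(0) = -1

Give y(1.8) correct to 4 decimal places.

Euler: y_{n+1} = y_n + h·f(s_n, y_n).
s=0.000000, y=-1.000000: f=-1.110000 → y ← -1.000000 + 0.36·(-1.110000) = -1.399600
s=0.360000, y=-1.399600: f=-1.814357 → y ← -1.399600 + 0.36·(-1.814357) = -2.052769
s=0.720000, y=-2.052769: f=-3.957383 → y ← -2.052769 + 0.36·(-3.957383) = -3.477426
s=1.080000, y=-3.477426: f=-12.342669 → y ← -3.477426 + 0.36·(-12.342669) = -7.920787
s=1.440000, y=-7.920787: f=-68.200144 → y ← -7.920787 + 0.36·(-68.200144) = -32.472839
y(1.8) ≈ -32.4728

-32.4728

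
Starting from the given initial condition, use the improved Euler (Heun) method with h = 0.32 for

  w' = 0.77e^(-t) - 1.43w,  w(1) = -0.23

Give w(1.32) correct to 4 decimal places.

Heun: k1 = f(t_n, w_n); k2 = f(t_n + h, w_n + h·k1); w_{n+1} = w_n + (h/2)·(k1 + k2).
t=1.000000, w=-0.230000:
  k1 = f(1.000000, -0.230000) = 0.612167
  k2 = f(1.320000, -0.034107) = 0.254466
  w ← -0.230000 + (0.32/2)·(0.612167 + 0.254466) = -0.091339
w(1.32) ≈ -0.0913

-0.0913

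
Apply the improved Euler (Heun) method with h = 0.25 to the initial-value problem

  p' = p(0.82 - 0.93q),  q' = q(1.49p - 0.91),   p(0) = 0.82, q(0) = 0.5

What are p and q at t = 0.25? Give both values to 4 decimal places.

0.8920, 0.5478

Heun on (p,q): k1 = f(t_n, state_n); k2 = f(t_n + h, state_n + h·k1); state_{n+1} = state_n + (h/2)·(k1 + k2).
0.000000: (0.820000, 0.500000)
  k1 = (0.291100, 0.155900)
  predictor → (0.892775, 0.538975)
  k2 = (0.284575, 0.226496)
  → (0.891959, 0.547800)
(p(0.25), q(0.25)) ≈ (0.8920, 0.5478)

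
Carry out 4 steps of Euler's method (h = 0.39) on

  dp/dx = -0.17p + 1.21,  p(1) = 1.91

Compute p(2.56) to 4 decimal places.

Euler: p_{n+1} = p_n + h·f(x_n, p_n).
x=1.000000, p=1.910000: f=0.885300 → p ← 1.910000 + 0.39·0.885300 = 2.255267
x=1.390000, p=2.255267: f=0.826605 → p ← 2.255267 + 0.39·0.826605 = 2.577643
x=1.780000, p=2.577643: f=0.771801 → p ← 2.577643 + 0.39·0.771801 = 2.878645
x=2.170000, p=2.878645: f=0.720630 → p ← 2.878645 + 0.39·0.720630 = 3.159691
p(2.56) ≈ 3.1597

3.1597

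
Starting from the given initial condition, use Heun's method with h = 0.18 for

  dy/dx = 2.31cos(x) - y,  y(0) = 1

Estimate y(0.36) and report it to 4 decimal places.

Heun: k1 = f(x_n, y_n); k2 = f(x_n + h, y_n + h·k1); y_{n+1} = y_n + (h/2)·(k1 + k2).
x=0.000000, y=1.000000:
  k1 = f(0.000000, 1.000000) = 1.310000
  k2 = f(0.180000, 1.235800) = 1.036879
  y ← 1.000000 + (0.18/2)·(1.310000 + 1.036879) = 1.211219
x=0.180000, y=1.211219:
  k1 = f(0.180000, 1.211219) = 1.061460
  k2 = f(0.360000, 1.402282) = 0.759640
  y ← 1.211219 + (0.18/2)·(1.061460 + 0.759640) = 1.375118
y(0.36) ≈ 1.3751

1.3751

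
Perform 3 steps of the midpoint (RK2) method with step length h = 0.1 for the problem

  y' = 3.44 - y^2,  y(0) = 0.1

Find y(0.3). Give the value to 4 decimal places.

1.0097

Midpoint: k1 = f(t_n, y_n); k2 = f(t_n + h/2, y_n + (h/2)·k1); y_{n+1} = y_n + h·k2.
t=0.000000, y=0.100000:
  k1 = f(0.000000, 0.100000) = 3.430000
  k2 = f(0.050000, 0.271500) = 3.366288
  y ← 0.100000 + 0.1·3.366288 = 0.436629
t=0.100000, y=0.436629:
  k1 = f(0.100000, 0.436629) = 3.249355
  k2 = f(0.150000, 0.599097) = 3.081083
  y ← 0.436629 + 0.1·3.081083 = 0.744737
t=0.200000, y=0.744737:
  k1 = f(0.200000, 0.744737) = 2.885367
  k2 = f(0.250000, 0.889005) = 2.649669
  y ← 0.744737 + 0.1·2.649669 = 1.009704
y(0.3) ≈ 1.0097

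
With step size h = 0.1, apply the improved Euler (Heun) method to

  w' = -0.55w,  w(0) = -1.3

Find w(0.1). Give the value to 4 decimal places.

-1.2305

Heun: k1 = f(t_n, w_n); k2 = f(t_n + h, w_n + h·k1); w_{n+1} = w_n + (h/2)·(k1 + k2).
t=0.000000, w=-1.300000:
  k1 = f(0.000000, -1.300000) = 0.715000
  k2 = f(0.100000, -1.228500) = 0.675675
  w ← -1.300000 + (0.1/2)·(0.715000 + 0.675675) = -1.230466
w(0.1) ≈ -1.2305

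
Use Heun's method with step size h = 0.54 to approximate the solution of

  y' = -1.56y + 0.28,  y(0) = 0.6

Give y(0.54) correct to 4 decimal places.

Heun: k1 = f(x_n, y_n); k2 = f(x_n + h, y_n + h·k1); y_{n+1} = y_n + (h/2)·(k1 + k2).
x=0.000000, y=0.600000:
  k1 = f(0.000000, 0.600000) = -0.656000
  k2 = f(0.540000, 0.245760) = -0.103386
  y ← 0.600000 + (0.54/2)·(-0.656000 + (-0.103386)) = 0.394966
y(0.54) ≈ 0.3950

0.3950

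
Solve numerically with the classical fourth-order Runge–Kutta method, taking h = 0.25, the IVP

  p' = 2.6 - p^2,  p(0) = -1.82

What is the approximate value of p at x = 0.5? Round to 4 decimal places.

-3.0036

RK4: k1 = f(x_n, p_n); k2 = f(x_n + h/2, p_n + (h/2)·k1); k3 = f(x_n + h/2, p_n + (h/2)·k2); k4 = f(x_n + h, p_n + h·k3); p_{n+1} = p_n + (h/6)·(k1 + 2k2 + 2k3 + k4).
x=0.000000, p=-1.820000:
  k1 = f(0.000000, -1.820000) = -0.712400
  k2 = f(0.125000, -1.909050) = -1.044472
  k3 = f(0.125000, -1.950559) = -1.204680
  k4 = f(0.250000, -2.121170) = -1.899363
  p ← -1.820000 + (0.25/6)·(k1 + 2k2 + 2k3 + k4) = -2.116253
x=0.250000, p=-2.116253:
  k1 = f(0.250000, -2.116253) = -1.878526
  k2 = f(0.375000, -2.351069) = -2.927523
  k3 = f(0.375000, -2.482193) = -3.561283
  k4 = f(0.500000, -3.006574) = -6.439485
  p ← -2.116253 + (0.25/6)·(k1 + 2k2 + 2k3 + k4) = -3.003570
p(0.5) ≈ -3.0036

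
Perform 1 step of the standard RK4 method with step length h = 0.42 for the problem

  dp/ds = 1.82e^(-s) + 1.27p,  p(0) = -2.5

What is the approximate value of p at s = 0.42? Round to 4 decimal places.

RK4: k1 = f(s_n, p_n); k2 = f(s_n + h/2, p_n + (h/2)·k1); k3 = f(s_n + h/2, p_n + (h/2)·k2); k4 = f(s_n + h, p_n + h·k3); p_{n+1} = p_n + (h/6)·(k1 + 2k2 + 2k3 + k4).
s=0.000000, p=-2.500000:
  k1 = f(0.000000, -2.500000) = -1.355000
  k2 = f(0.210000, -2.784550) = -2.061115
  k3 = f(0.210000, -2.932834) = -2.249436
  k4 = f(0.420000, -3.444763) = -3.179024
  p ← -2.500000 + (0.42/6)·(k1 + 2k2 + 2k3 + k4) = -3.420859
p(0.42) ≈ -3.4209

-3.4209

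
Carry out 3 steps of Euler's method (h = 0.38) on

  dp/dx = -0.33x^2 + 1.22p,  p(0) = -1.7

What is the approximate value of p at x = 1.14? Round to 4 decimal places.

Euler: p_{n+1} = p_n + h·f(x_n, p_n).
x=0.000000, p=-1.700000: f=-2.074000 → p ← -1.700000 + 0.38·(-2.074000) = -2.488120
x=0.380000, p=-2.488120: f=-3.083158 → p ← -2.488120 + 0.38·(-3.083158) = -3.659720
x=0.760000, p=-3.659720: f=-4.655467 → p ← -3.659720 + 0.38·(-4.655467) = -5.428798
p(1.14) ≈ -5.4288

-5.4288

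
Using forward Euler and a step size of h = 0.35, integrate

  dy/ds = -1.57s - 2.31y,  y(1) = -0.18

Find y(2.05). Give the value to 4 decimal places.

Euler: y_{n+1} = y_n + h·f(s_n, y_n).
s=1.000000, y=-0.180000: f=-1.154200 → y ← -0.180000 + 0.35·(-1.154200) = -0.583970
s=1.350000, y=-0.583970: f=-0.770529 → y ← -0.583970 + 0.35·(-0.770529) = -0.853655
s=1.700000, y=-0.853655: f=-0.697056 → y ← -0.853655 + 0.35·(-0.697056) = -1.097625
y(2.05) ≈ -1.0976

-1.0976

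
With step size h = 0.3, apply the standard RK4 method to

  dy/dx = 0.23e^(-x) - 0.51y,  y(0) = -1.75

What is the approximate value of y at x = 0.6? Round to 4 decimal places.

RK4: k1 = f(x_n, y_n); k2 = f(x_n + h/2, y_n + (h/2)·k1); k3 = f(x_n + h/2, y_n + (h/2)·k2); k4 = f(x_n + h, y_n + h·k3); y_{n+1} = y_n + (h/6)·(k1 + 2k2 + 2k3 + k4).
x=0.000000, y=-1.750000:
  k1 = f(0.000000, -1.750000) = 1.122500
  k2 = f(0.150000, -1.581625) = 1.004592
  k3 = f(0.150000, -1.599311) = 1.013612
  k4 = f(0.300000, -1.445917) = 0.907806
  y ← -1.750000 + (0.3/6)·(k1 + 2k2 + 2k3 + k4) = -1.446664
x=0.300000, y=-1.446664:
  k1 = f(0.300000, -1.446664) = 0.908187
  k2 = f(0.450000, -1.310436) = 0.814977
  k3 = f(0.450000, -1.324418) = 0.822108
  k4 = f(0.600000, -1.200032) = 0.738243
  y ← -1.446664 + (0.3/6)·(k1 + 2k2 + 2k3 + k4) = -1.200634
y(0.6) ≈ -1.2006

-1.2006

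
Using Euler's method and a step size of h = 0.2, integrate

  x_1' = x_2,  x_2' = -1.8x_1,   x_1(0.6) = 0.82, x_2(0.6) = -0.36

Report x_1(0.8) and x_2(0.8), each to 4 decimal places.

Euler on (x_1,x_2): x_1_{n+1} = x_1_n + h·x_1', x_2_{n+1} = x_2_n + h·x_2'.
0.600000: (0.820000, -0.360000); f=(-0.360000, -1.476000) → (0.748000, -0.655200)
(x_1(0.8), x_2(0.8)) ≈ (0.7480, -0.6552)

0.7480, -0.6552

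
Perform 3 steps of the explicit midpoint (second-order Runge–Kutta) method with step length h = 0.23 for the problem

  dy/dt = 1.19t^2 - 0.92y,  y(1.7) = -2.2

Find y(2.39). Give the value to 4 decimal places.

Midpoint: k1 = f(t_n, y_n); k2 = f(t_n + h/2, y_n + (h/2)·k1); y_{n+1} = y_n + h·k2.
t=1.700000, y=-2.200000:
  k1 = f(1.700000, -2.200000) = 5.463100
  k2 = f(1.815000, -1.571744) = 5.366132
  y ← -2.200000 + 0.23·5.366132 = -0.965790
t=1.930000, y=-0.965790:
  k1 = f(1.930000, -0.965790) = 5.321158
  k2 = f(2.045000, -0.353857) = 5.302158
  y ← -0.965790 + 0.23·5.302158 = 0.253707
t=2.160000, y=0.253707:
  k1 = f(2.160000, 0.253707) = 5.318654
  k2 = f(2.275000, 0.865352) = 5.362870
  y ← 0.253707 + 0.23·5.362870 = 1.487167
y(2.39) ≈ 1.4872

1.4872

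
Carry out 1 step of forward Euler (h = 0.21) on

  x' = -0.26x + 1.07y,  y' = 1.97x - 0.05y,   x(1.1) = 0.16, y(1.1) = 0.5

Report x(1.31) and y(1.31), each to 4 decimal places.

Euler on (x,y): x_{n+1} = x_n + h·x', y_{n+1} = y_n + h·y'.
1.100000: (0.160000, 0.500000); f=(0.493400, 0.290200) → (0.263614, 0.560942)
(x(1.31), y(1.31)) ≈ (0.2636, 0.5609)

0.2636, 0.5609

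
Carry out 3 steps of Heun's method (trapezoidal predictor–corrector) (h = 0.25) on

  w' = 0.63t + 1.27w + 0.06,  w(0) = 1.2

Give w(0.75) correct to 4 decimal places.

3.3823

Heun: k1 = f(t_n, w_n); k2 = f(t_n + h, w_n + h·k1); w_{n+1} = w_n + (h/2)·(k1 + k2).
t=0.000000, w=1.200000:
  k1 = f(0.000000, 1.200000) = 1.584000
  k2 = f(0.250000, 1.596000) = 2.244420
  w ← 1.200000 + (0.25/2)·(1.584000 + 2.244420) = 1.678552
t=0.250000, w=1.678552:
  k1 = f(0.250000, 1.678552) = 2.349262
  k2 = f(0.500000, 2.265868) = 3.252652
  w ← 1.678552 + (0.25/2)·(2.349262 + 3.252652) = 2.378792
t=0.500000, w=2.378792:
  k1 = f(0.500000, 2.378792) = 3.396066
  k2 = f(0.750000, 3.227808) = 4.631816
  w ← 2.378792 + (0.25/2)·(3.396066 + 4.631816) = 3.382277
w(0.75) ≈ 3.3823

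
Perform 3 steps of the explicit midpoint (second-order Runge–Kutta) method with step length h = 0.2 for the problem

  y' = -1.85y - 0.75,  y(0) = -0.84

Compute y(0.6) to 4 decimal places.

Midpoint: k1 = f(x_n, y_n); k2 = f(x_n + h/2, y_n + (h/2)·k1); y_{n+1} = y_n + h·k2.
x=0.000000, y=-0.840000:
  k1 = f(0.000000, -0.840000) = 0.804000
  k2 = f(0.100000, -0.759600) = 0.655260
  y ← -0.840000 + 0.2·0.655260 = -0.708948
x=0.200000, y=-0.708948:
  k1 = f(0.200000, -0.708948) = 0.561554
  k2 = f(0.300000, -0.652793) = 0.457666
  y ← -0.708948 + 0.2·0.457666 = -0.617415
x=0.400000, y=-0.617415:
  k1 = f(0.400000, -0.617415) = 0.392217
  k2 = f(0.500000, -0.578193) = 0.319657
  y ← -0.617415 + 0.2·0.319657 = -0.553483
y(0.6) ≈ -0.5535

-0.5535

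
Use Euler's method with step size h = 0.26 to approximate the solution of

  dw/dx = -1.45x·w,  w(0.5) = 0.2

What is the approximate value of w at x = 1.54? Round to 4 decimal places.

0.0369

Euler: w_{n+1} = w_n + h·f(x_n, w_n).
x=0.500000, w=0.200000: f=-0.145000 → w ← 0.200000 + 0.26·(-0.145000) = 0.162300
x=0.760000, w=0.162300: f=-0.178855 → w ← 0.162300 + 0.26·(-0.178855) = 0.115798
x=1.020000, w=0.115798: f=-0.171265 → w ← 0.115798 + 0.26·(-0.171265) = 0.071269
x=1.280000, w=0.071269: f=-0.132275 → w ← 0.071269 + 0.26·(-0.132275) = 0.036877
w(1.54) ≈ 0.0369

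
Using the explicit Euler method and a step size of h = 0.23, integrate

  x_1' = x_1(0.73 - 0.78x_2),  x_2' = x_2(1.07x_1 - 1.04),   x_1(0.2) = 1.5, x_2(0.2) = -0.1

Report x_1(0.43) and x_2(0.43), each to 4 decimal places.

Euler on (x_1,x_2): x_1_{n+1} = x_1_n + h·x_1', x_2_{n+1} = x_2_n + h·x_2'.
0.200000: (1.500000, -0.100000); f=(1.212000, -0.056500) → (1.778760, -0.112995)
(x_1(0.43), x_2(0.43)) ≈ (1.7788, -0.1130)

1.7788, -0.1130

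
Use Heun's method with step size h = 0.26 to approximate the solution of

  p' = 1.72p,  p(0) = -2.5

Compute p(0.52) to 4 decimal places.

-5.9845

Heun: k1 = f(t_n, p_n); k2 = f(t_n + h, p_n + h·k1); p_{n+1} = p_n + (h/2)·(k1 + k2).
t=0.000000, p=-2.500000:
  k1 = f(0.000000, -2.500000) = -4.300000
  k2 = f(0.260000, -3.618000) = -6.222960
  p ← -2.500000 + (0.26/2)·(-4.300000 + (-6.222960)) = -3.867985
t=0.260000, p=-3.867985:
  k1 = f(0.260000, -3.867985) = -6.652934
  k2 = f(0.520000, -5.597748) = -9.628126
  p ← -3.867985 + (0.26/2)·(-6.652934 + (-9.628126)) = -5.984523
p(0.52) ≈ -5.9845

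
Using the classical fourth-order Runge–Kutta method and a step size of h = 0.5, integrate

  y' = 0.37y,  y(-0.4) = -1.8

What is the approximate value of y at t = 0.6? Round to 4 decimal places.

RK4: k1 = f(t_n, y_n); k2 = f(t_n + h/2, y_n + (h/2)·k1); k3 = f(t_n + h/2, y_n + (h/2)·k2); k4 = f(t_n + h, y_n + h·k3); y_{n+1} = y_n + (h/6)·(k1 + 2k2 + 2k3 + k4).
t=-0.400000, y=-1.800000:
  k1 = f(-0.400000, -1.800000) = -0.666000
  k2 = f(-0.150000, -1.966500) = -0.727605
  k3 = f(-0.150000, -1.981901) = -0.733303
  k4 = f(0.100000, -2.166652) = -0.801661
  y ← -1.800000 + (0.5/6)·(k1 + 2k2 + 2k3 + k4) = -2.165790
t=0.100000, y=-2.165790:
  k1 = f(0.100000, -2.165790) = -0.801342
  k2 = f(0.350000, -2.366125) = -0.875466
  k3 = f(0.350000, -2.384656) = -0.882323
  k4 = f(0.600000, -2.606951) = -0.964572
  y ← -2.165790 + (0.5/6)·(k1 + 2k2 + 2k3 + k4) = -2.605914
y(0.6) ≈ -2.6059

-2.6059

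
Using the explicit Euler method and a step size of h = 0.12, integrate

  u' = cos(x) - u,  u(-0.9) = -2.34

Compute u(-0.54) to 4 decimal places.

Euler: u_{n+1} = u_n + h·f(x_n, u_n).
x=-0.900000, u=-2.340000: f=2.961610 → u ← -2.340000 + 0.12·2.961610 = -1.984607
x=-0.780000, u=-1.984607: f=2.695520 → u ← -1.984607 + 0.12·2.695520 = -1.661144
x=-0.660000, u=-1.661144: f=2.451137 → u ← -1.661144 + 0.12·2.451137 = -1.367008
u(-0.54) ≈ -1.3670

-1.3670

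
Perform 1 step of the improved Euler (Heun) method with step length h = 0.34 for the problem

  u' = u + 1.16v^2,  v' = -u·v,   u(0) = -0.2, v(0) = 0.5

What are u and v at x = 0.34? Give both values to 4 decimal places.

Heun on (u,v): k1 = f(x_n, state_n); k2 = f(x_n + h, state_n + h·k1); state_{n+1} = state_n + (h/2)·(k1 + k2).
0.000000: (-0.200000, 0.500000)
  k1 = (0.090000, 0.100000)
  predictor → (-0.169400, 0.534000)
  k2 = (0.161381, 0.090460)
  → (-0.157265, 0.532378)
(u(0.34), v(0.34)) ≈ (-0.1573, 0.5324)

-0.1573, 0.5324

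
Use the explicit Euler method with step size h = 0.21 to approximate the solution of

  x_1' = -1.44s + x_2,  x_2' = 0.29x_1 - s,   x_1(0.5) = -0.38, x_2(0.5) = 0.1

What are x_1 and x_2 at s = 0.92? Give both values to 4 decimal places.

-0.7308, -0.2083

Euler on (x_1,x_2): x_1_{n+1} = x_1_n + h·x_1', x_2_{n+1} = x_2_n + h·x_2'.
0.500000: (-0.380000, 0.100000); f=(-0.620000, -0.610200) → (-0.510200, -0.028142)
0.710000: (-0.510200, -0.028142); f=(-1.050542, -0.857958) → (-0.730814, -0.208313)
(x_1(0.92), x_2(0.92)) ≈ (-0.7308, -0.2083)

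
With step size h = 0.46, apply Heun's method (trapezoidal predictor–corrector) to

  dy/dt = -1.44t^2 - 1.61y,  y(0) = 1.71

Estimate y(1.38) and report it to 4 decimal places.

-0.6228

Heun: k1 = f(t_n, y_n); k2 = f(t_n + h, y_n + h·k1); y_{n+1} = y_n + (h/2)·(k1 + k2).
t=0.000000, y=1.710000:
  k1 = f(0.000000, 1.710000) = -2.753100
  k2 = f(0.460000, 0.443574) = -1.018858
  y ← 1.710000 + (0.46/2)·(-2.753100 + (-1.018858)) = 0.842450
t=0.460000, y=0.842450:
  k1 = f(0.460000, 0.842450) = -1.661048
  k2 = f(0.920000, 0.078368) = -1.344988
  y ← 0.842450 + (0.46/2)·(-1.661048 + (-1.344988)) = 0.151061
t=0.920000, y=0.151061:
  k1 = f(0.920000, 0.151061) = -1.462025
  k2 = f(1.380000, -0.521470) = -1.902769
  y ← 0.151061 + (0.46/2)·(-1.462025 + (-1.902769)) = -0.622841
y(1.38) ≈ -0.6228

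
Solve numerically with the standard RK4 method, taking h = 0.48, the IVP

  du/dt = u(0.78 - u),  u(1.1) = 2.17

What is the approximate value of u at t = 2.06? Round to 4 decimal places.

1.1165

RK4: k1 = f(t_n, u_n); k2 = f(t_n + h/2, u_n + (h/2)·k1); k3 = f(t_n + h/2, u_n + (h/2)·k2); k4 = f(t_n + h, u_n + h·k3); u_{n+1} = u_n + (h/6)·(k1 + 2k2 + 2k3 + k4).
t=1.100000, u=2.170000:
  k1 = f(1.100000, 2.170000) = -3.016300
  k2 = f(1.340000, 1.446088) = -0.963222
  k3 = f(1.340000, 1.938827) = -2.246764
  k4 = f(1.580000, 1.091553) = -0.340077
  u ← 2.170000 + (0.48/6)·(k1 + 2k2 + 2k3 + k4) = 1.387892
t=1.580000, u=1.387892:
  k1 = f(1.580000, 1.387892) = -0.843689
  k2 = f(1.820000, 1.185407) = -0.480572
  k3 = f(1.820000, 1.272555) = -0.626803
  k4 = f(2.060000, 1.087027) = -0.333746
  u ← 1.387892 + (0.48/6)·(k1 + 2k2 + 2k3 + k4) = 1.116517
u(2.06) ≈ 1.1165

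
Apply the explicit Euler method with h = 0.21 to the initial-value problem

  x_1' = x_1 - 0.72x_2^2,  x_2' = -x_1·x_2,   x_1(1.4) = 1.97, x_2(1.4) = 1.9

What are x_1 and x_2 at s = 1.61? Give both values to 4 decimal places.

Euler on (x_1,x_2): x_1_{n+1} = x_1_n + h·x_1', x_2_{n+1} = x_2_n + h·x_2'.
1.400000: (1.970000, 1.900000); f=(-0.629200, -3.743000) → (1.837868, 1.113970)
(x_1(1.61), x_2(1.61)) ≈ (1.8379, 1.1140)

1.8379, 1.1140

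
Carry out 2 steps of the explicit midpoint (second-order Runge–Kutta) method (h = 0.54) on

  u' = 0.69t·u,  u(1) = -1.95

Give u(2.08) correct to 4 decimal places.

Midpoint: k1 = f(t_n, u_n); k2 = f(t_n + h/2, u_n + (h/2)·k1); u_{n+1} = u_n + h·k2.
t=1.000000, u=-1.950000:
  k1 = f(1.000000, -1.950000) = -1.345500
  k2 = f(1.270000, -2.313285) = -2.027132
  u ← -1.950000 + 0.54·(-2.027132) = -3.044651
t=1.540000, u=-3.044651:
  k1 = f(1.540000, -3.044651) = -3.235246
  k2 = f(1.810000, -3.918168) = -4.893399
  u ← -3.044651 + 0.54·(-4.893399) = -5.687087
u(2.08) ≈ -5.6871

-5.6871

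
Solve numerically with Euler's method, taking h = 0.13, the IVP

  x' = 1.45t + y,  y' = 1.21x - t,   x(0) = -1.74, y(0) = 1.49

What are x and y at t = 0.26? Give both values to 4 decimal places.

Euler on (x,y): x_{n+1} = x_n + h·x', y_{n+1} = y_n + h·y'.
0.000000: (-1.740000, 1.490000); f=(1.490000, -2.105400) → (-1.546300, 1.216298)
0.130000: (-1.546300, 1.216298); f=(1.404798, -2.001023) → (-1.363676, 0.956165)
(x(0.26), y(0.26)) ≈ (-1.3637, 0.9562)

-1.3637, 0.9562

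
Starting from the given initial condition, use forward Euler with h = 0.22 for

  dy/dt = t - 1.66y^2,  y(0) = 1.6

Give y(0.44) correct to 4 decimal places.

0.5519

Euler: y_{n+1} = y_n + h·f(t_n, y_n).
t=0.000000, y=1.600000: f=-4.249600 → y ← 1.600000 + 0.22·(-4.249600) = 0.665088
t=0.220000, y=0.665088: f=-0.514288 → y ← 0.665088 + 0.22·(-0.514288) = 0.551945
y(0.44) ≈ 0.5519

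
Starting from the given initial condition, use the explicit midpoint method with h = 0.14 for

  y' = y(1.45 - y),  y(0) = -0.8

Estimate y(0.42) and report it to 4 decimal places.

-2.5462

Midpoint: k1 = f(x_n, y_n); k2 = f(x_n + h/2, y_n + (h/2)·k1); y_{n+1} = y_n + h·k2.
x=0.000000, y=-0.800000:
  k1 = f(0.000000, -0.800000) = -1.800000
  k2 = f(0.070000, -0.926000) = -2.200176
  y ← -0.800000 + 0.14·(-2.200176) = -1.108025
x=0.140000, y=-1.108025:
  k1 = f(0.140000, -1.108025) = -2.834354
  k2 = f(0.210000, -1.306429) = -3.601081
  y ← -1.108025 + 0.14·(-3.601081) = -1.612176
x=0.280000, y=-1.612176:
  k1 = f(0.280000, -1.612176) = -4.936766
  k2 = f(0.350000, -1.957750) = -6.671520
  y ← -1.612176 + 0.14·(-6.671520) = -2.546189
y(0.42) ≈ -2.5462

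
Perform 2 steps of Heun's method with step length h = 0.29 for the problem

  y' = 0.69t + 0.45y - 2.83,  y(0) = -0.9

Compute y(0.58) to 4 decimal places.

Heun: k1 = f(t_n, y_n); k2 = f(t_n + h, y_n + h·k1); y_{n+1} = y_n + (h/2)·(k1 + k2).
t=0.000000, y=-0.900000:
  k1 = f(0.000000, -0.900000) = -3.235000
  k2 = f(0.290000, -1.838150) = -3.457067
  y ← -0.900000 + (0.29/2)·(-3.235000 + (-3.457067)) = -1.870350
t=0.290000, y=-1.870350:
  k1 = f(0.290000, -1.870350) = -3.471557
  k2 = f(0.580000, -2.877101) = -3.724496
  y ← -1.870350 + (0.29/2)·(-3.471557 + (-3.724496)) = -2.913777
y(0.58) ≈ -2.9138

-2.9138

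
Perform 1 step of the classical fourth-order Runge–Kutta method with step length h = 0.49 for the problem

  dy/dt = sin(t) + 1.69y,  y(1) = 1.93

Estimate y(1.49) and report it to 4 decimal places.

RK4: k1 = f(t_n, y_n); k2 = f(t_n + h/2, y_n + (h/2)·k1); k3 = f(t_n + h/2, y_n + (h/2)·k2); k4 = f(t_n + h, y_n + h·k3); y_{n+1} = y_n + (h/6)·(k1 + 2k2 + 2k3 + k4).
t=1.000000, y=1.930000:
  k1 = f(1.000000, 1.930000) = 4.103171
  k2 = f(1.245000, 2.935277) = 5.908014
  k3 = f(1.245000, 3.377463) = 6.655309
  k4 = f(1.490000, 5.191102) = 9.769699
  y ← 1.930000 + (0.49/6)·(k1 + 2k2 + 2k3 + k4) = 5.114961
y(1.49) ≈ 5.1150

5.1150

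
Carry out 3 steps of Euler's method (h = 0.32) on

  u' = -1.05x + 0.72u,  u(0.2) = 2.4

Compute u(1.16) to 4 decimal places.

3.8715

Euler: u_{n+1} = u_n + h·f(x_n, u_n).
x=0.200000, u=2.400000: f=1.518000 → u ← 2.400000 + 0.32·1.518000 = 2.885760
x=0.520000, u=2.885760: f=1.531747 → u ← 2.885760 + 0.32·1.531747 = 3.375919
x=0.840000, u=3.375919: f=1.548662 → u ← 3.375919 + 0.32·1.548662 = 3.871491
u(1.16) ≈ 3.8715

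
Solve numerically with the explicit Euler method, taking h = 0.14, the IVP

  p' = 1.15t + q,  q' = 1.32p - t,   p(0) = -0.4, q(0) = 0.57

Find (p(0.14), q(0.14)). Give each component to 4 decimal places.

Euler on (p,q): p_{n+1} = p_n + h·p', q_{n+1} = q_n + h·q'.
0.000000: (-0.400000, 0.570000); f=(0.570000, -0.528000) → (-0.320200, 0.496080)
(p(0.14), q(0.14)) ≈ (-0.3202, 0.4961)

-0.3202, 0.4961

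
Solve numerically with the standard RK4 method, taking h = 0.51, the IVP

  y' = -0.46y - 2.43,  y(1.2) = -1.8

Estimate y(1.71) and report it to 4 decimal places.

-2.5282

RK4: k1 = f(t_n, y_n); k2 = f(t_n + h/2, y_n + (h/2)·k1); k3 = f(t_n + h/2, y_n + (h/2)·k2); k4 = f(t_n + h, y_n + h·k3); y_{n+1} = y_n + (h/6)·(k1 + 2k2 + 2k3 + k4).
t=1.200000, y=-1.800000:
  k1 = f(1.200000, -1.800000) = -1.602000
  k2 = f(1.455000, -2.208510) = -1.414085
  k3 = f(1.455000, -2.160592) = -1.436128
  k4 = f(1.710000, -2.532425) = -1.265084
  y ← -1.800000 + (0.51/6)·(k1 + 2k2 + 2k3 + k4) = -2.528238
y(1.71) ≈ -2.5282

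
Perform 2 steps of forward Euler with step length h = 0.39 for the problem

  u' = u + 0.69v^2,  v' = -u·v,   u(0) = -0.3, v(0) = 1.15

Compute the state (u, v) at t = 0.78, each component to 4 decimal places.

0.3591, 1.3152

Euler on (u,v): u_{n+1} = u_n + h·u', v_{n+1} = v_n + h·v'.
0.000000: (-0.300000, 1.150000); f=(0.612525, 0.345000) → (-0.061115, 1.284550)
0.390000: (-0.061115, 1.284550); f=(1.077432, 0.078506) → (0.359083, 1.315167)
(u(0.78), v(0.78)) ≈ (0.3591, 1.3152)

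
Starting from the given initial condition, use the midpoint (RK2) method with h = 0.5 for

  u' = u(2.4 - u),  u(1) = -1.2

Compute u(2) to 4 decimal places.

Midpoint: k1 = f(s_n, u_n); k2 = f(s_n + h/2, u_n + (h/2)·k1); u_{n+1} = u_n + h·k2.
s=1.000000, u=-1.200000:
  k1 = f(1.000000, -1.200000) = -4.320000
  k2 = f(1.250000, -2.280000) = -10.670400
  u ← -1.200000 + 0.5·(-10.670400) = -6.535200
s=1.500000, u=-6.535200:
  k1 = f(1.500000, -6.535200) = -58.393319
  k2 = f(1.750000, -21.133530) = -497.346552
  u ← -6.535200 + 0.5·(-497.346552) = -255.208476
u(2) ≈ -255.2085

-255.2085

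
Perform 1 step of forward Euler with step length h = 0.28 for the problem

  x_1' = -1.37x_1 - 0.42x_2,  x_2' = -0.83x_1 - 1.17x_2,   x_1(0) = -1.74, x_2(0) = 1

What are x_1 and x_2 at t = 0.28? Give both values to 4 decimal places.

Euler on (x_1,x_2): x_1_{n+1} = x_1_n + h·x_1', x_2_{n+1} = x_2_n + h·x_2'.
0.000000: (-1.740000, 1.000000); f=(1.963800, 0.274200) → (-1.190136, 1.076776)
(x_1(0.28), x_2(0.28)) ≈ (-1.1901, 1.0768)

-1.1901, 1.0768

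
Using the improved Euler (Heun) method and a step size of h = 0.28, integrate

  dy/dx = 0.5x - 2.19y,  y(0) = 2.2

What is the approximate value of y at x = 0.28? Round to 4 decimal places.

Heun: k1 = f(x_n, y_n); k2 = f(x_n + h, y_n + h·k1); y_{n+1} = y_n + (h/2)·(k1 + k2).
x=0.000000, y=2.200000:
  k1 = f(0.000000, 2.200000) = -4.818000
  k2 = f(0.280000, 0.850960) = -1.723602
  y ← 2.200000 + (0.28/2)·(-4.818000 + (-1.723602)) = 1.284176
y(0.28) ≈ 1.2842

1.2842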